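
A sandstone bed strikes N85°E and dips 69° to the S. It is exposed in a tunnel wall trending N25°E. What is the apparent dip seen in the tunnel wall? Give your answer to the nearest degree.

66°

The section lies 60° from the strike.
tan(apparent dip) = tan 69° · sin 60° = 2.2561
α = arctan(2.2561) = 66.09°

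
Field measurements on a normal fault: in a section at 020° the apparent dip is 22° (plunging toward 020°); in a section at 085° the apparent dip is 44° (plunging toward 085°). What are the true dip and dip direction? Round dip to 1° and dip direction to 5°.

Each apparent-dip line lies in the plane. As unit vectors (x east, y north, z up), v₁ plunges 22°→020° and v₂ plunges 44°→085°.
Cross product v₁ × v₂ gives the pole to the plane: n ∝ (0.582, 0.048, 0.604).
tan δ = √(n_x²+n_y²)/n_z = 0.584/0.604, so δ = 44.0°.
The horizontal component of n points toward azimuth atan2(n_x, n_y) = 85°, the dip direction.

true dip 44°, dip direction 085°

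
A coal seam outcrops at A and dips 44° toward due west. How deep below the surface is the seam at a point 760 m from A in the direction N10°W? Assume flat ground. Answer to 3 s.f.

127 m

The hole lies 80° from the dip direction, so the down-dip offset is 760 × cos 80° = 131.97 m.
Depth = down-dip offset × tan(dip) = 131.97 × tan 44° = 131.97 × 0.9657
Depth = 127.44 m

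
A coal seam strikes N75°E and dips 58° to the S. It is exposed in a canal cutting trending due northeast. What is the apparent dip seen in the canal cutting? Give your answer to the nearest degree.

39°

Angle between strike (N75°E) and section (due northeast): β = 30°.
tan(apparent dip) = tan 58° · sin 30° = 0.8002
α = arctan(0.8002) = 38.67°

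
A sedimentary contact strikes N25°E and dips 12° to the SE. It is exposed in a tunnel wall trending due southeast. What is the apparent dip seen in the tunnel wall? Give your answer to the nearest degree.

The section lies 70° from the strike.
tan(apparent dip) = tan 12° · sin 70° = 0.1997
apparent dip = arctan 0.1997 = 11.30°

11°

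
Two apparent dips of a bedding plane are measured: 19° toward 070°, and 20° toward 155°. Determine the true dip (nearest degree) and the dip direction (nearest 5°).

The two traces are lines in the plane: v₁ = (sin 70°·cos 19°, cos 70°·cos 19°, −sin 19°), v₂ = (sin 155°·cos 20°, cos 155°·cos 20°, −sin 20°).
n = v₁ × v₂ = (0.388, -0.175, 0.885) (taken with n_z > 0).
tan δ = √(n_x²+n_y²)/n_z = 0.425/0.885, so δ = 25.7°.
Dip direction = atan2(0.388, -0.175) = 114° (azimuth of n's horizontal projection).

true dip 26°, dip direction 115°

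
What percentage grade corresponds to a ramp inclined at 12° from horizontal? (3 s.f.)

grade % = 100 × tan 12° = 100 × 0.2126

21.3%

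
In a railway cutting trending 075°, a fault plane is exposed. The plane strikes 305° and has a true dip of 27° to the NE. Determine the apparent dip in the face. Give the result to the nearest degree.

The section lies 50° from the strike.
tan α = tan 27° × sin 50° = 0.5095 × 0.7660 = 0.3903
apparent dip = arctan 0.3903 = 21.32°

21°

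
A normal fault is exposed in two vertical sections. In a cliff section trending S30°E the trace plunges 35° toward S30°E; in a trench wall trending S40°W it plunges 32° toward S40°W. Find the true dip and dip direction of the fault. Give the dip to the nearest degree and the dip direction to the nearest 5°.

Represent each trace as a vector plunging at its apparent dip toward its trend (east-north-up frame): v₁ = (0.410, -0.709, -0.574), v₂ = (-0.545, -0.650, -0.530).
The plane normal is n = v₁ × v₂ ∝ (-0.003, -0.530, 0.653).
True dip = arccos(n_z / |n|) = arccos(0.7765) = 39.1°.
The horizontal component of n points toward azimuth atan2(n_x, n_y) = 180°, the dip direction.

true dip 39°, dip direction 180°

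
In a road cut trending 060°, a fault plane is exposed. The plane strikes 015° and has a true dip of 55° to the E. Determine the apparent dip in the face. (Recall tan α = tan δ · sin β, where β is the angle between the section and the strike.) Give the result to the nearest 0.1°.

The strike is 015° and the section trends 060°; the acute angle between them is β = 45°.
tan α = tan 55° × sin 45° = 1.4281 × 0.7071 = 1.0099
apparent dip = arctan 1.0099 = 45.28°

45.3°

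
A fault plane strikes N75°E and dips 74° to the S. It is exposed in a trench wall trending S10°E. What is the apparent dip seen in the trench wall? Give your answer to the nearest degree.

74°

The strike is N75°E and the section trends S10°E; the acute angle between them is β = 85°.
tan α = tan 74° × sin 85° = 3.4874 × 0.9962 = 3.4741
apparent dip = arctan 3.4741 = 73.94°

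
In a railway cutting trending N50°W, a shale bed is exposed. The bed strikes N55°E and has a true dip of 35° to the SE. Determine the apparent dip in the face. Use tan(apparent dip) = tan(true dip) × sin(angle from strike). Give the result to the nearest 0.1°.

The strike is N55°E and the section trends N50°W; the acute angle between them is β = 75°.
tan α = tan 35° × sin 75° = 0.7002 × 0.9659 = 0.6763
apparent dip = arctan 0.6763 = 34.07°

34.1°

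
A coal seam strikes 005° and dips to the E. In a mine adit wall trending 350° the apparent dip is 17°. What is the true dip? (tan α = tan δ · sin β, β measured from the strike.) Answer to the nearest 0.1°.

49.8°

β = acute angle between strike 005° and section 350° = 15°.
tan(true dip) = tan 17° / sin 15° = 1.1813
true dip = arctan 1.1813 = 49.75°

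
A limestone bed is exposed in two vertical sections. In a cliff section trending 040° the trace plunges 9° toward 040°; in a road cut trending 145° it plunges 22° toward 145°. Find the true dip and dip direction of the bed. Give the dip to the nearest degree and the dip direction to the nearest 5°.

The two traces are lines in the plane: v₁ = (sin 40°·cos 9°, cos 40°·cos 9°, −sin 9°), v₂ = (sin 145°·cos 22°, cos 145°·cos 22°, −sin 22°).
Cross product v₁ × v₂ gives the pole to the plane: n ∝ (0.402, -0.155, 0.885).
Dip δ = arctan(|n_h|/n_z) = arctan(0.431/0.885) = 26.0°.
The horizontal component of n points toward azimuth atan2(n_x, n_y) = 111°, the dip direction.

true dip 26°, dip direction 110°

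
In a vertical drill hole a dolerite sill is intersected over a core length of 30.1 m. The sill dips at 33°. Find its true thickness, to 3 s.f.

True thickness t = h · cos(dip) = 30.1 × cos 33°
t = 30.1 × 0.8387 = 25.244 m

25.2 m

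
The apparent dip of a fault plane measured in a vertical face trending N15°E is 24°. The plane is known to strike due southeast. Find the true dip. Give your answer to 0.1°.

27.2°

β = acute angle between strike due southeast and section N15°E = 60°.
tan δ = tan α / sin β = tan 24° / sin 60° = 0.4452 / 0.8660 = 0.5141
true dip = arctan 0.5141 = 27.21°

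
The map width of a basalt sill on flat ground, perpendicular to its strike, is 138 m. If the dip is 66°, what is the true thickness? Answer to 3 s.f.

True thickness t = w · sin(dip) = 138 × sin 66°
t = 138 × 0.9135 = 126.069 m

126 m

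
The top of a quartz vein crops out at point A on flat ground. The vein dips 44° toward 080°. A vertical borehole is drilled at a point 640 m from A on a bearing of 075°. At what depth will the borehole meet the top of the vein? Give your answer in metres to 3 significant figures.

The hole lies 5° from the dip direction, so the down-dip offset is 640 × cos 5° = 637.56 m.
Depth = down-dip offset × tan(dip) = 637.56 × tan 44° = 637.56 × 0.9657
Depth = 615.69 m

616 m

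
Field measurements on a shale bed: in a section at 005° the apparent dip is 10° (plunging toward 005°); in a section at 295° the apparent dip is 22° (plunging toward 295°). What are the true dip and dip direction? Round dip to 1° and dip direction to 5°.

The two traces are lines in the plane: v₁ = (sin 5°·cos 10°, cos 5°·cos 10°, −sin 10°), v₂ = (sin 295°·cos 22°, cos 295°·cos 22°, −sin 22°).
The plane normal is n = v₁ × v₂ ∝ (-0.299, 0.178, 0.858).
True dip = arccos(n_z / |n|) = arccos(0.9265) = 22.1°.
The horizontal component of n points toward azimuth atan2(n_x, n_y) = 301°, the dip direction.

true dip 22°, dip direction 300°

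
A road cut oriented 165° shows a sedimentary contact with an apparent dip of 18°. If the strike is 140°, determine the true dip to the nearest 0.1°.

The section is 25° from the strike.
tan δ = tan α / sin β = tan 18° / sin 25° = 0.3249 / 0.4226 = 0.7688
δ = arctan(0.7688) = 37.55°

37.6°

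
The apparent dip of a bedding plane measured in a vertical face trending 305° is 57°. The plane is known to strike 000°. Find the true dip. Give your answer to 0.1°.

62.0°

β = acute angle between strike 000° and section 305° = 55°.
tan(true dip) = tan 57° / sin 55° = 1.8798
δ = arctan(1.8798) = 61.99°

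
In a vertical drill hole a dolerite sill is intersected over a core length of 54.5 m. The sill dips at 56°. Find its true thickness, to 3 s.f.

True thickness t = h · cos(dip) = 54.5 × cos 56°
t = 54.5 × 0.5592 = 30.476 m

30.5 m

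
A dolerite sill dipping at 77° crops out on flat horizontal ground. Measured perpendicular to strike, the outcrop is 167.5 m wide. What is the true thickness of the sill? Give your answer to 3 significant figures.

True thickness t = w · sin(dip) = 167.5 × sin 77°
t = 167.5 × 0.9744 = 163.207 m

163 m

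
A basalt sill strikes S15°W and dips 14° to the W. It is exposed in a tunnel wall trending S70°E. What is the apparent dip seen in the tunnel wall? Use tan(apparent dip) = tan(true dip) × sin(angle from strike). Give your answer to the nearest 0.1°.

The strike is S15°W and the section trends S70°E; the acute angle between them is β = 85°.
tan α = tan 14° × sin 85° = 0.2493 × 0.9962 = 0.2484
apparent dip = arctan 0.2484 = 13.95°

13.9°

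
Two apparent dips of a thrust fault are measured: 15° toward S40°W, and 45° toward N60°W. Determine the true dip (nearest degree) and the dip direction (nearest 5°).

Represent each trace as a vector plunging at its apparent dip toward its trend (east-north-up frame): v₁ = (-0.621, -0.740, -0.259), v₂ = (-0.612, 0.354, -0.707).
Cross product v₁ × v₂ gives the pole to the plane: n ∝ (-0.615, 0.281, 0.673).
Dip δ = arctan(|n_h|/n_z) = arctan(0.676/0.673) = 45.1°.
The horizontal component of n points toward azimuth atan2(n_x, n_y) = 295°, the dip direction.

true dip 45°, dip direction 295°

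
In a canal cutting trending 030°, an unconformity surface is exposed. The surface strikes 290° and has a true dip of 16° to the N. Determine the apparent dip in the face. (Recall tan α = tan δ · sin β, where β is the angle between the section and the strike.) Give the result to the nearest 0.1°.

Angle between strike (290°) and section (030°): β = 80°.
tan α = tan 16° × sin 80° = 0.2867 × 0.9848 = 0.2824
α = arctan(0.2824) = 15.77°

15.8°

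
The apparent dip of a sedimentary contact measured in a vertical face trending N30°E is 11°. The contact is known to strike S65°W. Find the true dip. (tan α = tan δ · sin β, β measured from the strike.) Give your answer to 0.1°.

The section is 35° from the strike.
tan(true dip) = tan 11° / sin 35° = 0.3389
δ = arctan(0.3389) = 18.72°

18.7°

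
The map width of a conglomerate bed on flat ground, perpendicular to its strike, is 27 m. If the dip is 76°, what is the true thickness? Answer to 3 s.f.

True thickness t = w · sin(dip) = 27 × sin 76°
t = 27 × 0.9703 = 26.198 m

26.2 m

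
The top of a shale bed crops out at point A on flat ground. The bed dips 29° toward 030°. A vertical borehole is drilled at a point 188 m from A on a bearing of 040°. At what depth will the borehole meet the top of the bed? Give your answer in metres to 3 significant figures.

The hole lies 10° from the dip direction, so the down-dip offset is 188 × cos 10° = 185.14 m.
Depth = down-dip offset × tan(dip) = 185.14 × tan 29° = 185.14 × 0.5543
Depth = 102.63 m

103 m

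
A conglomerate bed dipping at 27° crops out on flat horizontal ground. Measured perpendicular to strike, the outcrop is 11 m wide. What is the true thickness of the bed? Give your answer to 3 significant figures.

4.99 m

True thickness t = w · sin(dip) = 11 × sin 27°
t = 11 × 0.4540 = 4.994 m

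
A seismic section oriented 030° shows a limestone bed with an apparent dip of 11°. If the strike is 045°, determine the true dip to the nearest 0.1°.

The section is 15° from the strike.
tan(true dip) = tan 11° / sin 15° = 0.7510
true dip = arctan 0.7510 = 36.91°

36.9°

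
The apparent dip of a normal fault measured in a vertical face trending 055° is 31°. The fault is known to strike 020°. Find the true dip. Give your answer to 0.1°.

46.3°

The section is 35° from the strike.
tan δ = tan α / sin β = tan 31° / sin 35° = 0.6009 / 0.5736 = 1.0476
δ = arctan(1.0476) = 46.33°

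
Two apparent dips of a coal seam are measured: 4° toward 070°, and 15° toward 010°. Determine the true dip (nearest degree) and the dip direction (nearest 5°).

The two traces are lines in the plane: v₁ = (sin 70°·cos 4°, cos 70°·cos 4°, −sin 4°), v₂ = (sin 10°·cos 15°, cos 10°·cos 15°, −sin 15°).
n = v₁ × v₂ = (-0.022, 0.231, 0.834) (taken with n_z > 0).
True dip = arccos(n_z / |n|) = arccos(0.9635) = 15.5°.
The horizontal component of n points toward azimuth atan2(n_x, n_y) = 355°, the dip direction.

true dip 16°, dip direction 355°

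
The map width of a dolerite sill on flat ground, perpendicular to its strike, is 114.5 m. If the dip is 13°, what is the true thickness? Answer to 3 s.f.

25.8 m

True thickness t = w · sin(dip) = 114.5 × sin 13°
t = 114.5 × 0.2250 = 25.757 m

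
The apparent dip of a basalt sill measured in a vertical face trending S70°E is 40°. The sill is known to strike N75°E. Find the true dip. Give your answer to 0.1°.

55.6°

The section is 35° from the strike.
tan(true dip) = tan 40° / sin 35° = 1.4629
true dip = arctan 1.4629 = 55.64°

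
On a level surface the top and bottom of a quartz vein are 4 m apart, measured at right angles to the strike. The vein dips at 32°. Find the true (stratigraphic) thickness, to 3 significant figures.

2.12 m

True thickness t = w · sin(dip) = 4 × sin 32°
t = 4 × 0.5299 = 2.120 m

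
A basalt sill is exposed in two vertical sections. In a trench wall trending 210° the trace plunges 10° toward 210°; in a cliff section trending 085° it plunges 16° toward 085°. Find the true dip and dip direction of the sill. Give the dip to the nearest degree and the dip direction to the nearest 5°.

true dip 27°, dip direction 140°

Each apparent-dip line lies in the plane. As unit vectors (x east, y north, z up), v₁ plunges 10°→210° and v₂ plunges 16°→085°.
Cross product v₁ × v₂ gives the pole to the plane: n ∝ (0.250, -0.302, 0.775).
Dip δ = arctan(|n_h|/n_z) = arctan(0.392/0.775) = 26.8°.
Dip direction = azimuth of (n_x, n_y) = atan2(0.250, -0.302) = 140°.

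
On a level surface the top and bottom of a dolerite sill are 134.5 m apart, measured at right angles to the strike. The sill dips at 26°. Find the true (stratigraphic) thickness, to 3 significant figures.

59.0 m

True thickness t = w · sin(dip) = 134.5 × sin 26°
t = 134.5 × 0.4384 = 58.961 m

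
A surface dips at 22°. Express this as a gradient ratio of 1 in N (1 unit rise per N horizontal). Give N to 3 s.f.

1 : N means tan θ = 1/N, so N = 1/tan 22° = 1/0.4040

1 in 2.48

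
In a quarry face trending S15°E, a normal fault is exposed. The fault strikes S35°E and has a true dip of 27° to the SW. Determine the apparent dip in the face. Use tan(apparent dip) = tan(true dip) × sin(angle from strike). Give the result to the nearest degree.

The strike is S35°E and the section trends S15°E; the acute angle between them is β = 20°.
tan(apparent dip) = tan 27° · sin 20° = 0.1743
α = arctan(0.1743) = 9.89°

10°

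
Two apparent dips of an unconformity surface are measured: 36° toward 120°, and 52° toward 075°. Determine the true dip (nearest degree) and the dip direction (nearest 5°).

true dip 53°, dip direction 065°

Represent each trace as a vector plunging at its apparent dip toward its trend (east-north-up frame): v₁ = (0.701, -0.405, -0.588), v₂ = (0.595, 0.159, -0.788).
n = v₁ × v₂ = (0.412, 0.203, 0.352) (taken with n_z > 0).
True dip = arccos(n_z / |n|) = arccos(0.6084) = 52.5°.
Dip direction = atan2(0.412, 0.203) = 64° (azimuth of n's horizontal projection).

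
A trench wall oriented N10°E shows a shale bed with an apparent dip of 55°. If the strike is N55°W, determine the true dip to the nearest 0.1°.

57.6°

The section is 65° from the strike.
tan(true dip) = tan 55° / sin 65° = 1.5758
δ = arctan(1.5758) = 57.60°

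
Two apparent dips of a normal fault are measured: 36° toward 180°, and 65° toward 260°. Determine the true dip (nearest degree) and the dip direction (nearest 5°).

true dip 65°, dip direction 250°

The two traces are lines in the plane: v₁ = (sin 180°·cos 36°, cos 180°·cos 36°, −sin 36°), v₂ = (sin 260°·cos 65°, cos 260°·cos 65°, −sin 65°).
n = v₁ × v₂ = (-0.690, -0.245, 0.337) (taken with n_z > 0).
tan δ = √(n_x²+n_y²)/n_z = 0.732/0.337, so δ = 65.3°.
Dip direction = atan2(-0.690, -0.245) = 250° (azimuth of n's horizontal projection).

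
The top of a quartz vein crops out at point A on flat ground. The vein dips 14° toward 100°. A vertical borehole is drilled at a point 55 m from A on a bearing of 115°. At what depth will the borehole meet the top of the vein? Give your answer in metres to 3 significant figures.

13.2 m

The hole lies 15° from the dip direction, so the down-dip offset is 55 × cos 15° = 53.13 m.
Depth = down-dip offset × tan(dip) = 53.13 × tan 14° = 53.13 × 0.2493
Depth = 13.25 m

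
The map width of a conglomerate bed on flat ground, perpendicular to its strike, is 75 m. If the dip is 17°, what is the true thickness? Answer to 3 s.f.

21.9 m

True thickness t = w · sin(dip) = 75 × sin 17°
t = 75 × 0.2924 = 21.928 m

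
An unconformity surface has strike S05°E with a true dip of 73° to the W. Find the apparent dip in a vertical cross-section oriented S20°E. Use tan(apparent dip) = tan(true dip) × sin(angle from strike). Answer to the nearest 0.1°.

The strike is S05°E and the section trends S20°E; the acute angle between them is β = 15°.
tan(apparent dip) = tan 73° · sin 15° = 0.8466
apparent dip = arctan 0.8466 = 40.25°

40.2°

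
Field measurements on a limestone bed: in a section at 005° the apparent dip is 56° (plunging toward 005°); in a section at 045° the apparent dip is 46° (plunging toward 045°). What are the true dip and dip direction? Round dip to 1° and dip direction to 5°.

Represent each trace as a vector plunging at its apparent dip toward its trend (east-north-up frame): v₁ = (0.049, 0.557, -0.829), v₂ = (0.491, 0.491, -0.719).
The plane normal is n = v₁ × v₂ ∝ (-0.007, 0.372, 0.250).
Dip δ = arctan(|n_h|/n_z) = arctan(0.372/0.250) = 56.1°.
Dip direction = azimuth of (n_x, n_y) = atan2(-0.007, 0.372) = 359°.

true dip 56°, dip direction 000°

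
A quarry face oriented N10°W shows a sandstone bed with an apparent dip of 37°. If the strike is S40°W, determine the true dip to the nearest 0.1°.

44.5°

β = acute angle between strike S40°W and section N10°W = 50°.
tan δ = tan α / sin β = tan 37° / sin 50° = 0.7536 / 0.7660 = 0.9837
δ = arctan(0.9837) = 44.53°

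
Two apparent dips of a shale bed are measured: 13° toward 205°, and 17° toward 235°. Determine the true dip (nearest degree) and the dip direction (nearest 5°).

Represent each trace as a vector plunging at its apparent dip toward its trend (east-north-up frame): v₁ = (-0.412, -0.883, -0.225), v₂ = (-0.783, -0.549, -0.292).
n = v₁ × v₂ = (-0.135, -0.056, 0.466) (taken with n_z > 0).
True dip = arccos(n_z / |n|) = arccos(0.9543) = 17.4°.
Dip direction = azimuth of (n_x, n_y) = atan2(-0.135, -0.056) = 248°.

true dip 17°, dip direction 250°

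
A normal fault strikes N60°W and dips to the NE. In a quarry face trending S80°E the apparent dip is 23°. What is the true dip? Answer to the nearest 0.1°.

51.1°

The section is 20° from the strike.
tan(true dip) = tan 23° / sin 20° = 1.2411
δ = arctan(1.2411) = 51.14°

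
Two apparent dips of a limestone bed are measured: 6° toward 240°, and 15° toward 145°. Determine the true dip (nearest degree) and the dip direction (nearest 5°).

true dip 17°, dip direction 170°

Represent each trace as a vector plunging at its apparent dip toward its trend (east-north-up frame): v₁ = (-0.861, -0.497, -0.105), v₂ = (0.554, -0.791, -0.259).
n = v₁ × v₂ = (0.046, -0.281, 0.957) (taken with n_z > 0).
tan δ = √(n_x²+n_y²)/n_z = 0.285/0.957, so δ = 16.6°.
Dip direction = azimuth of (n_x, n_y) = atan2(0.046, -0.281) = 171°.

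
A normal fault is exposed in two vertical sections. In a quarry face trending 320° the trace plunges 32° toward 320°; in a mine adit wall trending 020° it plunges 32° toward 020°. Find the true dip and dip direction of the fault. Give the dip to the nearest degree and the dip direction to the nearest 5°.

true dip 36°, dip direction 350°

Each apparent-dip line lies in the plane. As unit vectors (x east, y north, z up), v₁ plunges 32°→320° and v₂ plunges 32°→020°.
n = v₁ × v₂ = (-0.078, 0.443, 0.623) (taken with n_z > 0).
Dip δ = arctan(|n_h|/n_z) = arctan(0.449/0.623) = 35.8°.
Dip direction = azimuth of (n_x, n_y) = atan2(-0.078, 0.443) = 350°.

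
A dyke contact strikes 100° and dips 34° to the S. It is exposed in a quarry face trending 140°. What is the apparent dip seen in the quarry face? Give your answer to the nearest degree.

Angle between strike (100°) and section (140°): β = 40°.
tan α = tan 34° × sin 40° = 0.6745 × 0.6428 = 0.4336
apparent dip = arctan 0.4336 = 23.44°

23°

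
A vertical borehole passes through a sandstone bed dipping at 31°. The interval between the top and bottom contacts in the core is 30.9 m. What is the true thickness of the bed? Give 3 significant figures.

True thickness t = h · cos(dip) = 30.9 × cos 31°
t = 30.9 × 0.8572 = 26.486 m

26.5 m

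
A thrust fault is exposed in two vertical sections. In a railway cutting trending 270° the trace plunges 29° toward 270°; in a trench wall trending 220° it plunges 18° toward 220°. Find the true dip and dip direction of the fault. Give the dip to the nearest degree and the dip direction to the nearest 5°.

true dip 29°, dip direction 275°

Each apparent-dip line lies in the plane. As unit vectors (x east, y north, z up), v₁ plunges 29°→270° and v₂ plunges 18°→220°.
n = v₁ × v₂ = (-0.353, 0.026, 0.637) (taken with n_z > 0).
True dip = arccos(n_z / |n|) = arccos(0.8741) = 29.1°.
The horizontal component of n points toward azimuth atan2(n_x, n_y) = 274°, the dip direction.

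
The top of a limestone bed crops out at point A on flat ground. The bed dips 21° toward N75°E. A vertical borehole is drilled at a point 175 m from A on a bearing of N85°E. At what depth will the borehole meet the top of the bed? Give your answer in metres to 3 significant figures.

The hole lies 10° from the dip direction, so the down-dip offset is 175 × cos 10° = 172.34 m.
Depth = down-dip offset × tan(dip) = 172.34 × tan 21° = 172.34 × 0.3839
Depth = 66.16 m

66.2 m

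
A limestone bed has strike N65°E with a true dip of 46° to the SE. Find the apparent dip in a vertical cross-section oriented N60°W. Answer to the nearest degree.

Angle between strike (N65°E) and section (N60°W): β = 55°.
tan α = tan 46° × sin 55° = 1.0355 × 0.8192 = 0.8483
apparent dip = arctan 0.8483 = 40.31°

40°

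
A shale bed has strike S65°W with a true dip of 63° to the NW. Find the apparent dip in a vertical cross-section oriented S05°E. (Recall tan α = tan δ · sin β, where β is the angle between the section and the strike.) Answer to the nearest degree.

Angle between strike (S65°W) and section (S05°E): β = 70°.
tan(apparent dip) = tan 63° · sin 70° = 1.8443
apparent dip = arctan 1.8443 = 61.53°

62°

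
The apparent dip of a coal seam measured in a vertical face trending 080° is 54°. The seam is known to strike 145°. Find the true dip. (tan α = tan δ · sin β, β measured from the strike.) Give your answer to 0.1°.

The section is 65° from the strike.
tan δ = tan α / sin β = tan 54° / sin 65° = 1.3764 / 0.9063 = 1.5187
δ = arctan(1.5187) = 56.64°

56.6°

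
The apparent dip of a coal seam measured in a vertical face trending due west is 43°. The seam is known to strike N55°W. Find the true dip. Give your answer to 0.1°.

The section is 35° from the strike.
tan δ = tan α / sin β = tan 43° / sin 35° = 0.9325 / 0.5736 = 1.6258
δ = arctan(1.6258) = 58.40°

58.4°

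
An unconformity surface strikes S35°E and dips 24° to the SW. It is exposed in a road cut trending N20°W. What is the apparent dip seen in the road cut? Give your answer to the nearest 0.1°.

6.6°

The section lies 15° from the strike.
tan(apparent dip) = tan 24° · sin 15° = 0.1152
apparent dip = arctan 0.1152 = 6.57°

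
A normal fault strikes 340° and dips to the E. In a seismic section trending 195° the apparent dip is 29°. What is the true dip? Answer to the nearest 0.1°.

The section is 35° from the strike.
tan δ = tan α / sin β = tan 29° / sin 35° = 0.5543 / 0.5736 = 0.9664
δ = arctan(0.9664) = 44.02°

44.0°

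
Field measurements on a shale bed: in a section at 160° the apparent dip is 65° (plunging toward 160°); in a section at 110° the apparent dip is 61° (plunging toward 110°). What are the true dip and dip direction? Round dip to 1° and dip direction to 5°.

true dip 66°, dip direction 145°

Each apparent-dip line lies in the plane. As unit vectors (x east, y north, z up), v₁ plunges 65°→160° and v₂ plunges 61°→110°.
The plane normal is n = v₁ × v₂ ∝ (0.197, -0.286, 0.157).
tan δ = √(n_x²+n_y²)/n_z = 0.348/0.157, so δ = 65.7°.
Dip direction = azimuth of (n_x, n_y) = atan2(0.197, -0.286) = 145°.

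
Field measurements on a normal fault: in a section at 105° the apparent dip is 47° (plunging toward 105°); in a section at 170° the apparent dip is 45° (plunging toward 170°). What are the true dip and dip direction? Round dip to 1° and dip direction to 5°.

Each apparent-dip line lies in the plane. As unit vectors (x east, y north, z up), v₁ plunges 47°→105° and v₂ plunges 45°→170°.
The plane normal is n = v₁ × v₂ ∝ (0.384, -0.376, 0.437).
True dip = arccos(n_z / |n|) = arccos(0.6307) = 50.9°.
Dip direction = azimuth of (n_x, n_y) = atan2(0.384, -0.376) = 134°.

true dip 51°, dip direction 135°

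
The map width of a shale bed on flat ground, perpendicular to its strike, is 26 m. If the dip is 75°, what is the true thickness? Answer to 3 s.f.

True thickness t = w · sin(dip) = 26 × sin 75°
t = 26 × 0.9659 = 25.114 m

25.1 m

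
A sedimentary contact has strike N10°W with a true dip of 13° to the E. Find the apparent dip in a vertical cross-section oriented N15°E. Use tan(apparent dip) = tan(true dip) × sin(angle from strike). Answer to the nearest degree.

6°

The strike is N10°W and the section trends N15°E; the acute angle between them is β = 25°.
tan(apparent dip) = tan 13° · sin 25° = 0.0976
α = arctan(0.0976) = 5.57°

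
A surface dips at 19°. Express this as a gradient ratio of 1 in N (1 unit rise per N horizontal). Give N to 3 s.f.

1 in 2.90

1 : N means tan θ = 1/N, so N = 1/tan 19° = 1/0.3443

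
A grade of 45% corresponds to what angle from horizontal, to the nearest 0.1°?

24.2°

tan θ = 45/100 = 0.4500
θ = arctan(0.4500) = 24.23°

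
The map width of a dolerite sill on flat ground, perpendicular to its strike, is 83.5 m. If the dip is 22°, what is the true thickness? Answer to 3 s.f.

True thickness t = w · sin(dip) = 83.5 × sin 22°
t = 83.5 × 0.3746 = 31.280 m

31.3 m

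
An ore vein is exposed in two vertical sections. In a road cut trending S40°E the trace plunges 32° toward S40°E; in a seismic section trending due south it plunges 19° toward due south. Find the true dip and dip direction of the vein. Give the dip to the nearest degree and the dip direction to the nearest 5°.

Represent each trace as a vector plunging at its apparent dip toward its trend (east-north-up frame): v₁ = (0.545, -0.650, -0.530), v₂ = (0.000, -0.946, -0.326).
n = v₁ × v₂ = (0.290, -0.177, 0.515) (taken with n_z > 0).
Dip δ = arctan(|n_h|/n_z) = arctan(0.340/0.515) = 33.4°.
Dip direction = atan2(0.290, -0.177) = 122° (azimuth of n's horizontal projection).

true dip 33°, dip direction 120°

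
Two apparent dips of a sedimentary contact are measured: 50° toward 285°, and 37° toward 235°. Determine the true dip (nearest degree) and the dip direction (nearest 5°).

The two traces are lines in the plane: v₁ = (sin 285°·cos 50°, cos 285°·cos 50°, −sin 50°), v₂ = (sin 235°·cos 37°, cos 235°·cos 37°, −sin 37°).
The plane normal is n = v₁ × v₂ ∝ (-0.451, 0.127, 0.393).
tan δ = √(n_x²+n_y²)/n_z = 0.469/0.393, so δ = 50.0°.
Dip direction = azimuth of (n_x, n_y) = atan2(-0.451, 0.127) = 286°.

true dip 50°, dip direction 285°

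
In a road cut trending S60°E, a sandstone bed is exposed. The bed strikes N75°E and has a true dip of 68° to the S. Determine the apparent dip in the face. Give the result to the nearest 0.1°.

60.3°

The strike is N75°E and the section trends S60°E; the acute angle between them is β = 45°.
tan α = tan 68° × sin 45° = 2.4751 × 0.7071 = 1.7502
α = arctan(1.7502) = 60.26°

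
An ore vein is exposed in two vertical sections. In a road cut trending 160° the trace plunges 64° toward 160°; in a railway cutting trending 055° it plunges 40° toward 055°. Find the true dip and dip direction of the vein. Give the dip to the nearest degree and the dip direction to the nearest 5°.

Represent each trace as a vector plunging at its apparent dip toward its trend (east-north-up frame): v₁ = (0.150, -0.412, -0.899), v₂ = (0.628, 0.439, -0.643).
n = v₁ × v₂ = (0.660, -0.468, 0.324) (taken with n_z > 0).
True dip = arccos(n_z / |n|) = arccos(0.3723) = 68.1°.
Dip direction = atan2(0.660, -0.468) = 125° (azimuth of n's horizontal projection).

true dip 68°, dip direction 125°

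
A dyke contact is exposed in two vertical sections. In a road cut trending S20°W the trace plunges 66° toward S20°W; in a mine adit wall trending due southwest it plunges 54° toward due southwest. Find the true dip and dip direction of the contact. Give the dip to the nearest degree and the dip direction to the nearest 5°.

true dip 70°, dip direction 165°

The two traces are lines in the plane: v₁ = (sin 200°·cos 66°, cos 200°·cos 66°, −sin 66°), v₂ = (sin 225°·cos 54°, cos 225°·cos 54°, −sin 54°).
Cross product v₁ × v₂ gives the pole to the plane: n ∝ (0.070, -0.267, 0.101).
True dip = arccos(n_z / |n|) = arccos(0.3434) = 69.9°.
Dip direction = atan2(0.070, -0.267) = 165° (azimuth of n's horizontal projection).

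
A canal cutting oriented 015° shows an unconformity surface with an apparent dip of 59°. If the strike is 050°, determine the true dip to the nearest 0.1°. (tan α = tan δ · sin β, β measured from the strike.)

β = acute angle between strike 050° and section 015° = 35°.
tan(true dip) = tan 59° / sin 35° = 2.9016
δ = arctan(2.9016) = 70.98°

71.0°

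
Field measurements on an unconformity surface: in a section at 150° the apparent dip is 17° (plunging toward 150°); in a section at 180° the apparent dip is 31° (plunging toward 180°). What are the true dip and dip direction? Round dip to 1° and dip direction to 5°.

Each apparent-dip line lies in the plane. As unit vectors (x east, y north, z up), v₁ plunges 17°→150° and v₂ plunges 31°→180°.
n = v₁ × v₂ = (-0.176, -0.246, 0.410) (taken with n_z > 0).
tan δ = √(n_x²+n_y²)/n_z = 0.303/0.410, so δ = 36.4°.
The horizontal component of n points toward azimuth atan2(n_x, n_y) = 216°, the dip direction.

true dip 36°, dip direction 215°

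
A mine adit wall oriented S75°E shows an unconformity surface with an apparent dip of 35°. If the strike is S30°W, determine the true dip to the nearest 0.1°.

35.9°

β = acute angle between strike S30°W and section S75°E = 75°.
tan(true dip) = tan 35° / sin 75° = 0.7249
δ = arctan(0.7249) = 35.94°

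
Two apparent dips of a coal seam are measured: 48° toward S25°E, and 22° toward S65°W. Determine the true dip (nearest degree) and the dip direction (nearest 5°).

The two traces are lines in the plane: v₁ = (sin 155°·cos 48°, cos 155°·cos 48°, −sin 48°), v₂ = (sin 245°·cos 22°, cos 245°·cos 22°, −sin 22°).
n = v₁ × v₂ = (0.064, -0.730, 0.620) (taken with n_z > 0).
Dip δ = arctan(|n_h|/n_z) = arctan(0.733/0.620) = 49.8°.
Dip direction = azimuth of (n_x, n_y) = atan2(0.064, -0.730) = 175°.

true dip 50°, dip direction 175°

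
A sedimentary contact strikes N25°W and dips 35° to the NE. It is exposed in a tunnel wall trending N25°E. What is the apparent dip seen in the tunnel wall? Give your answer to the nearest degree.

28°

Angle between strike (N25°W) and section (N25°E): β = 50°.
tan α = tan 35° × sin 50° = 0.7002 × 0.7660 = 0.5364
α = arctan(0.5364) = 28.21°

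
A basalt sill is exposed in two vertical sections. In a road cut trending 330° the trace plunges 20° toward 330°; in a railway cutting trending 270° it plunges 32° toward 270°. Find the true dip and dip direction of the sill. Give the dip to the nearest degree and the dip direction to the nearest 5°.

true dip 32°, dip direction 275°

Represent each trace as a vector plunging at its apparent dip toward its trend (east-north-up frame): v₁ = (-0.470, 0.814, -0.342), v₂ = (-0.848, -0.000, -0.530).
n = v₁ × v₂ = (-0.431, 0.041, 0.690) (taken with n_z > 0).
Dip δ = arctan(|n_h|/n_z) = arctan(0.433/0.690) = 32.1°.
The horizontal component of n points toward azimuth atan2(n_x, n_y) = 275°, the dip direction.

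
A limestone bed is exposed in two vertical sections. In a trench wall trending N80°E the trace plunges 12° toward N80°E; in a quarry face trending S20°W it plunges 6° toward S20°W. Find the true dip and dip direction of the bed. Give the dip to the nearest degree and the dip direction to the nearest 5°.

Each apparent-dip line lies in the plane. As unit vectors (x east, y north, z up), v₁ plunges 12°→N80°E and v₂ plunges 6°→S20°W.
n = v₁ × v₂ = (0.212, -0.171, 0.842) (taken with n_z > 0).
Dip δ = arctan(|n_h|/n_z) = arctan(0.273/0.842) = 17.9°.
The horizontal component of n points toward azimuth atan2(n_x, n_y) = 129°, the dip direction.

true dip 18°, dip direction 130°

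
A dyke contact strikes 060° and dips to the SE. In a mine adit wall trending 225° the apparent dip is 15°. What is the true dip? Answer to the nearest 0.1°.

β = acute angle between strike 060° and section 225° = 15°.
tan(true dip) = tan 15° / sin 15° = 1.0353
δ = arctan(1.0353) = 45.99°

46.0°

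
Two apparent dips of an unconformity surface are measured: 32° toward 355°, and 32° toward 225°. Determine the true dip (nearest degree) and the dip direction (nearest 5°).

true dip 56°, dip direction 290°

Each apparent-dip line lies in the plane. As unit vectors (x east, y north, z up), v₁ plunges 32°→355° and v₂ plunges 32°→225°.
Cross product v₁ × v₂ gives the pole to the plane: n ∝ (-0.765, 0.279, 0.551).
True dip = arccos(n_z / |n|) = arccos(0.5602) = 55.9°.
Dip direction = azimuth of (n_x, n_y) = atan2(-0.765, 0.279) = 290°.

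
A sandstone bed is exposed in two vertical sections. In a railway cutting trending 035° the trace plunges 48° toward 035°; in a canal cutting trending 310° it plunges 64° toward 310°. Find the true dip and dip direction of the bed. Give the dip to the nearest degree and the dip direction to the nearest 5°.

The two traces are lines in the plane: v₁ = (sin 35°·cos 48°, cos 35°·cos 48°, −sin 48°), v₂ = (sin 310°·cos 64°, cos 310°·cos 64°, −sin 64°).
The plane normal is n = v₁ × v₂ ∝ (-0.283, 0.595, 0.292).
tan δ = √(n_x²+n_y²)/n_z = 0.659/0.292, so δ = 66.1°.
The horizontal component of n points toward azimuth atan2(n_x, n_y) = 335°, the dip direction.

true dip 66°, dip direction 335°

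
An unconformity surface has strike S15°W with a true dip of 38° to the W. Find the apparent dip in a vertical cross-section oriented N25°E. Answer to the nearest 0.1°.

7.7°

The strike is S15°W and the section trends N25°E; the acute angle between them is β = 10°.
tan α = tan 38° × sin 10° = 0.7813 × 0.1736 = 0.1357
apparent dip = arctan 0.1357 = 7.73°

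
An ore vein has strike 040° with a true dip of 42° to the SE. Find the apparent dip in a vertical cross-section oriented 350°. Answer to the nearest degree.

35°

Angle between strike (040°) and section (350°): β = 50°.
tan α = tan 42° × sin 50° = 0.9004 × 0.7660 = 0.6897
α = arctan(0.6897) = 34.60°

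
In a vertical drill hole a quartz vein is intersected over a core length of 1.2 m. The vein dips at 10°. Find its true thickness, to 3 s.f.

1.18 m

True thickness t = h · cos(dip) = 1.2 × cos 10°
t = 1.2 × 0.9848 = 1.182 m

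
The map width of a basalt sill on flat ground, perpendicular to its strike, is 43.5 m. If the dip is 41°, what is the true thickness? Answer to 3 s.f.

28.5 m

True thickness t = w · sin(dip) = 43.5 × sin 41°
t = 43.5 × 0.6561 = 28.539 m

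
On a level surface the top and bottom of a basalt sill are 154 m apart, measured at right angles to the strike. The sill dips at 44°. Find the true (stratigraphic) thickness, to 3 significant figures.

107 m

True thickness t = w · sin(dip) = 154 × sin 44°
t = 154 × 0.6947 = 106.977 m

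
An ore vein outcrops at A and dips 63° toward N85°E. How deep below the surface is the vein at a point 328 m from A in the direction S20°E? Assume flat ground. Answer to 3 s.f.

The hole lies 75° from the dip direction, so the down-dip offset is 328 × cos 75° = 84.89 m.
Depth = down-dip offset × tan(dip) = 84.89 × tan 63° = 84.89 × 1.9626
Depth = 166.61 m

167 m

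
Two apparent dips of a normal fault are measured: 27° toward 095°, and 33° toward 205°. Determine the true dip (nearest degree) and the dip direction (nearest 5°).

Represent each trace as a vector plunging at its apparent dip toward its trend (east-north-up frame): v₁ = (0.888, -0.078, -0.454), v₂ = (-0.354, -0.760, -0.545).
n = v₁ × v₂ = (0.303, -0.644, 0.702) (taken with n_z > 0).
True dip = arccos(n_z / |n|) = arccos(0.7022) = 45.4°.
The horizontal component of n points toward azimuth atan2(n_x, n_y) = 155°, the dip direction.

true dip 45°, dip direction 155°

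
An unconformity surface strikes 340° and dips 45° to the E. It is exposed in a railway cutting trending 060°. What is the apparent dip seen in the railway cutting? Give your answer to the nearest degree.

45°

The section lies 80° from the strike.
tan(apparent dip) = tan 45° · sin 80° = 0.9848
α = arctan(0.9848) = 44.56°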